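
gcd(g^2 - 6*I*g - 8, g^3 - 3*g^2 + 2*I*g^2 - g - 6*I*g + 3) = 1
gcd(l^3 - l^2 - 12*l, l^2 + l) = l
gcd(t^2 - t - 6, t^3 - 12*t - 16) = t + 2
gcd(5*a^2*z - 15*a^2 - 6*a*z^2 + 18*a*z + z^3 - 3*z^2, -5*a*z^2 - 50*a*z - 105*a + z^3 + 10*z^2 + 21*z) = -5*a + z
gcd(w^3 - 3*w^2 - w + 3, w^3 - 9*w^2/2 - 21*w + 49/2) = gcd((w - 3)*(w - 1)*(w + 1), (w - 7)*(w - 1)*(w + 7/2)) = w - 1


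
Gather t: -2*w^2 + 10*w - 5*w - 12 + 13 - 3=-2*w^2 + 5*w - 2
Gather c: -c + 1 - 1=-c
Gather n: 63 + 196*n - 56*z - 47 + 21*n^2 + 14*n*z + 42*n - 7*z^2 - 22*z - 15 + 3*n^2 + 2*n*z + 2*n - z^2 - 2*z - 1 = 24*n^2 + n*(16*z + 240) - 8*z^2 - 80*z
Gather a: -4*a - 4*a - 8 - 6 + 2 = -8*a - 12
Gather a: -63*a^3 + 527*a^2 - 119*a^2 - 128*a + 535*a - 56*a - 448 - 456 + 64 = -63*a^3 + 408*a^2 + 351*a - 840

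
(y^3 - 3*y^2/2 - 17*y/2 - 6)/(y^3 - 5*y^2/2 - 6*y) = (y + 1)/y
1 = 1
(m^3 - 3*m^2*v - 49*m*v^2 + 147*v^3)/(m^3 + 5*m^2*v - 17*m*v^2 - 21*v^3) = (m - 7*v)/(m + v)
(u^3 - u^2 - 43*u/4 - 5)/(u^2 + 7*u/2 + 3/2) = (u^2 - 3*u/2 - 10)/(u + 3)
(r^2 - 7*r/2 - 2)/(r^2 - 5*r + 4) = (r + 1/2)/(r - 1)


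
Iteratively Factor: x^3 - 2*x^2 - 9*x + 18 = (x - 2)*(x^2 - 9) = (x - 2)*(x + 3)*(x - 3)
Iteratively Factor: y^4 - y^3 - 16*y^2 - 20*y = (y + 2)*(y^3 - 3*y^2 - 10*y) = (y + 2)^2*(y^2 - 5*y) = y*(y + 2)^2*(y - 5)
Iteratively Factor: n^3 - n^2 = (n)*(n^2 - n) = n^2*(n - 1)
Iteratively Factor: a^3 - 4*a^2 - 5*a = (a)*(a^2 - 4*a - 5) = a*(a + 1)*(a - 5)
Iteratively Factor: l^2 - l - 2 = (l + 1)*(l - 2)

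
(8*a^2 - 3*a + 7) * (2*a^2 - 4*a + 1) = 16*a^4 - 38*a^3 + 34*a^2 - 31*a + 7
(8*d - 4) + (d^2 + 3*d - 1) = d^2 + 11*d - 5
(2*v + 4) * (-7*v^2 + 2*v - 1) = -14*v^3 - 24*v^2 + 6*v - 4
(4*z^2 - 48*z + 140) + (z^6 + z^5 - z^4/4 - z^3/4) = z^6 + z^5 - z^4/4 - z^3/4 + 4*z^2 - 48*z + 140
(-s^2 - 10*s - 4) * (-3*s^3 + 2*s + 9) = 3*s^5 + 30*s^4 + 10*s^3 - 29*s^2 - 98*s - 36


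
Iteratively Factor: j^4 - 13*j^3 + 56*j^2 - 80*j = (j - 5)*(j^3 - 8*j^2 + 16*j) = (j - 5)*(j - 4)*(j^2 - 4*j) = j*(j - 5)*(j - 4)*(j - 4)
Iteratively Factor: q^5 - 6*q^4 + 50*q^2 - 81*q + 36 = (q - 1)*(q^4 - 5*q^3 - 5*q^2 + 45*q - 36) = (q - 4)*(q - 1)*(q^3 - q^2 - 9*q + 9) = (q - 4)*(q - 1)*(q + 3)*(q^2 - 4*q + 3) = (q - 4)*(q - 1)^2*(q + 3)*(q - 3)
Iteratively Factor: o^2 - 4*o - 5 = (o - 5)*(o + 1)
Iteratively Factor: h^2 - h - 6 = (h - 3)*(h + 2)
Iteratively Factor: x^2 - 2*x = (x)*(x - 2)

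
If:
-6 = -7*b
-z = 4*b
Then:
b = 6/7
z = -24/7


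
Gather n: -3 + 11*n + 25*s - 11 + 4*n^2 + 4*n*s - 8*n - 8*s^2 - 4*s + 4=4*n^2 + n*(4*s + 3) - 8*s^2 + 21*s - 10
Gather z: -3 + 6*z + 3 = 6*z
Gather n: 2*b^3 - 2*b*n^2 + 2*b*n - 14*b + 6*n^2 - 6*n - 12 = 2*b^3 - 14*b + n^2*(6 - 2*b) + n*(2*b - 6) - 12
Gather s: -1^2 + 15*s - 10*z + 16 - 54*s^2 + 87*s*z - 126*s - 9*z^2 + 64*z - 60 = -54*s^2 + s*(87*z - 111) - 9*z^2 + 54*z - 45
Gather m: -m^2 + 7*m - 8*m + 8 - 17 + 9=-m^2 - m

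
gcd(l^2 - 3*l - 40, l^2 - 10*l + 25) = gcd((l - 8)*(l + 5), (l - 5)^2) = 1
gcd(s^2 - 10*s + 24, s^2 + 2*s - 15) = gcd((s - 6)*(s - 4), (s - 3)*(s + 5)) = 1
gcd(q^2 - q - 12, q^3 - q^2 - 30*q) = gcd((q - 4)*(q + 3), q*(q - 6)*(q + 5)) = 1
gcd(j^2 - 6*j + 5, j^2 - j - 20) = j - 5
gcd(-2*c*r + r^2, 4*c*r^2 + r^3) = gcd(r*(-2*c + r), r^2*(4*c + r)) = r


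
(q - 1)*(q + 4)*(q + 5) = q^3 + 8*q^2 + 11*q - 20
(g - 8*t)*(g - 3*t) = g^2 - 11*g*t + 24*t^2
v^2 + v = v*(v + 1)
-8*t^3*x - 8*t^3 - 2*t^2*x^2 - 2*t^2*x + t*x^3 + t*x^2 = (-4*t + x)*(2*t + x)*(t*x + t)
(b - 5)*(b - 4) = b^2 - 9*b + 20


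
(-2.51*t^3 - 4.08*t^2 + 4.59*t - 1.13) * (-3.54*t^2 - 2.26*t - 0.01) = 8.8854*t^5 + 20.1158*t^4 - 7.0027*t^3 - 6.3324*t^2 + 2.5079*t + 0.0113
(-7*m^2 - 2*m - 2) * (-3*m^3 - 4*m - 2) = 21*m^5 + 6*m^4 + 34*m^3 + 22*m^2 + 12*m + 4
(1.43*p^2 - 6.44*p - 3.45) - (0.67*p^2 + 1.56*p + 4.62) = 0.76*p^2 - 8.0*p - 8.07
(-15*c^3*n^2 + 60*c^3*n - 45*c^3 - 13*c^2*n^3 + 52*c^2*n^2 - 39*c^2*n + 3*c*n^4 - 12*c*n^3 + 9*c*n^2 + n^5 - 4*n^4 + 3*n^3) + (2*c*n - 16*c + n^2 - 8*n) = -15*c^3*n^2 + 60*c^3*n - 45*c^3 - 13*c^2*n^3 + 52*c^2*n^2 - 39*c^2*n + 3*c*n^4 - 12*c*n^3 + 9*c*n^2 + 2*c*n - 16*c + n^5 - 4*n^4 + 3*n^3 + n^2 - 8*n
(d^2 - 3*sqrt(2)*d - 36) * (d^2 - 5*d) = d^4 - 5*d^3 - 3*sqrt(2)*d^3 - 36*d^2 + 15*sqrt(2)*d^2 + 180*d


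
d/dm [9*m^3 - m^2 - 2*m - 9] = 27*m^2 - 2*m - 2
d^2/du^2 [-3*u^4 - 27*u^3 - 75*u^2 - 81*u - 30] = -36*u^2 - 162*u - 150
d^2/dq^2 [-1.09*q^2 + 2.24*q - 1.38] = -2.18000000000000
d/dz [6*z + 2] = 6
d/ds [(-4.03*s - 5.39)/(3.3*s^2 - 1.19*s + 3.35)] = (13.299*s^2 + 35.574*s - 19.9146)/(10.89*s^4 - 7.854*s^3 + 23.5261*s^2 - 7.973*s + 11.2225)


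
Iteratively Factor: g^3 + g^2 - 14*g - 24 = (g + 3)*(g^2 - 2*g - 8) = (g + 2)*(g + 3)*(g - 4)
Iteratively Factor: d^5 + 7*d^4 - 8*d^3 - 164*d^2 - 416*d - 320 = (d + 4)*(d^4 + 3*d^3 - 20*d^2 - 84*d - 80) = (d - 5)*(d + 4)*(d^3 + 8*d^2 + 20*d + 16) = (d - 5)*(d + 2)*(d + 4)*(d^2 + 6*d + 8) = (d - 5)*(d + 2)*(d + 4)^2*(d + 2)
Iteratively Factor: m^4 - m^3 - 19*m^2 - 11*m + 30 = (m + 2)*(m^3 - 3*m^2 - 13*m + 15) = (m + 2)*(m + 3)*(m^2 - 6*m + 5) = (m - 5)*(m + 2)*(m + 3)*(m - 1)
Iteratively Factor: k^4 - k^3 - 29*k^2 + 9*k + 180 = (k + 4)*(k^3 - 5*k^2 - 9*k + 45) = (k - 3)*(k + 4)*(k^2 - 2*k - 15) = (k - 3)*(k + 3)*(k + 4)*(k - 5)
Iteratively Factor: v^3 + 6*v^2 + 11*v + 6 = (v + 3)*(v^2 + 3*v + 2) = (v + 2)*(v + 3)*(v + 1)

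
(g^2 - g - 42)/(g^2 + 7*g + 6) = (g - 7)/(g + 1)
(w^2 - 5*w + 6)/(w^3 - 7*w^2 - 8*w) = (-w^2 + 5*w - 6)/(w*(-w^2 + 7*w + 8))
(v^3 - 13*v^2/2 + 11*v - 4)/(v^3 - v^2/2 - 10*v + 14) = (2*v^2 - 9*v + 4)/(2*v^2 + 3*v - 14)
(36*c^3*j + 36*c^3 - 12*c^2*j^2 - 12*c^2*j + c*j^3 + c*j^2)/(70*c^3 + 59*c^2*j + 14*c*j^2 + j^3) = c*(36*c^2*j + 36*c^2 - 12*c*j^2 - 12*c*j + j^3 + j^2)/(70*c^3 + 59*c^2*j + 14*c*j^2 + j^3)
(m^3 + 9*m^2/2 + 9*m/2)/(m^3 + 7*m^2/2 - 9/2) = m/(m - 1)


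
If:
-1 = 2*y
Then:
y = -1/2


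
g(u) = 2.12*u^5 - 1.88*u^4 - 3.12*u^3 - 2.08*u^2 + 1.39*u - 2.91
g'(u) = 10.6*u^4 - 7.52*u^3 - 9.36*u^2 - 4.16*u + 1.39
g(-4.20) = -3169.94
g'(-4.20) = 3709.29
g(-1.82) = -56.48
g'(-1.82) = 139.60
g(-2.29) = -164.74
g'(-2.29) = 343.65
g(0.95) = -6.03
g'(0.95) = -8.82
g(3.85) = 1173.76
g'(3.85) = 1746.38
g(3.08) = 308.90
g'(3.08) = 633.98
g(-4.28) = -3477.98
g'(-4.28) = 3994.30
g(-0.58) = -4.16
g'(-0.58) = 3.32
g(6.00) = 13305.27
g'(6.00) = 11752.75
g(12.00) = 482863.05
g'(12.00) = 205410.67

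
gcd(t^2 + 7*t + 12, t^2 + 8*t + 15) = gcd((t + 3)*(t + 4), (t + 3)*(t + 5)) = t + 3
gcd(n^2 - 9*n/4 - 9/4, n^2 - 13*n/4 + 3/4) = n - 3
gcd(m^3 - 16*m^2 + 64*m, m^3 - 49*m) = m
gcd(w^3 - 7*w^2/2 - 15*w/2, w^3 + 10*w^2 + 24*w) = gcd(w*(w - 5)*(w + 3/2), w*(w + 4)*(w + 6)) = w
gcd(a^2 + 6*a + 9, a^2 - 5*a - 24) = a + 3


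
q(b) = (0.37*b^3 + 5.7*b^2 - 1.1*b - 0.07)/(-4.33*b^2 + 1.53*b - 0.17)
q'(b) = (8.66*b - 1.53)*(0.37*b^3 + 5.7*b^2 - 1.1*b - 0.07)/(-4.33*b^2 + 1.53*b - 0.17)^2 + (1.11*b^2 + 11.4*b - 1.1)/(-4.33*b^2 + 1.53*b - 0.17) = (-1.6021*b^4 + 1.1322*b^3 + 3.7693*b^2 - 2.5442*b + 0.2941)/(18.7489*b^4 - 13.2498*b^3 + 3.8131*b^2 - 0.5202*b + 0.0289)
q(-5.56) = -0.83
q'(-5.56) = -0.08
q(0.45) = -1.74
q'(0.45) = -0.39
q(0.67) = -1.71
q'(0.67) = 0.25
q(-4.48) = -0.92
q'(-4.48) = -0.07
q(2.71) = -1.66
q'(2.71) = -0.06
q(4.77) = -1.80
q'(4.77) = -0.08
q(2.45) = -1.65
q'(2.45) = -0.05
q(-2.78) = -1.03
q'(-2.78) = -0.06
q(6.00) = -1.90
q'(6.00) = -0.08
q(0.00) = 0.41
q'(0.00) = 10.18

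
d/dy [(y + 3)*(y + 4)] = 2*y + 7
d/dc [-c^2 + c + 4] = 1 - 2*c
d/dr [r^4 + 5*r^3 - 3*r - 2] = 4*r^3 + 15*r^2 - 3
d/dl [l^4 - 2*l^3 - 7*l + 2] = 4*l^3 - 6*l^2 - 7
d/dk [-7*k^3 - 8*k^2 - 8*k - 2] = -21*k^2 - 16*k - 8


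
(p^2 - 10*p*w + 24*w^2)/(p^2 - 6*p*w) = (p - 4*w)/p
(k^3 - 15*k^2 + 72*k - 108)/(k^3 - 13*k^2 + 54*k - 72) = (k - 6)/(k - 4)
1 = 1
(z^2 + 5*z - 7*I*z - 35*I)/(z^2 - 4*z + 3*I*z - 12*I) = (z^2 + z*(5 - 7*I) - 35*I)/(z^2 + z*(-4 + 3*I) - 12*I)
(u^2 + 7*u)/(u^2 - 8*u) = (u + 7)/(u - 8)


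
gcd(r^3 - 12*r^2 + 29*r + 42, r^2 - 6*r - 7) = r^2 - 6*r - 7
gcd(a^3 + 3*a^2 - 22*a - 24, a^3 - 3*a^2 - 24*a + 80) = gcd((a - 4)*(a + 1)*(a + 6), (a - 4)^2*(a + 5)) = a - 4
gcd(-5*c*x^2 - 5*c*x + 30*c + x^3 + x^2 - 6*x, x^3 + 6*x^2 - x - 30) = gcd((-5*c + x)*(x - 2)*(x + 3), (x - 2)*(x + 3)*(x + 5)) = x^2 + x - 6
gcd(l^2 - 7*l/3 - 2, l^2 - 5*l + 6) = l - 3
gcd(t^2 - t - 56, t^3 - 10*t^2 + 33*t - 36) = 1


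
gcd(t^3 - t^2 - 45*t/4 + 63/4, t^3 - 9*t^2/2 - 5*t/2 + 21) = t - 3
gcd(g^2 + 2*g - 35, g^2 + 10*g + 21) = g + 7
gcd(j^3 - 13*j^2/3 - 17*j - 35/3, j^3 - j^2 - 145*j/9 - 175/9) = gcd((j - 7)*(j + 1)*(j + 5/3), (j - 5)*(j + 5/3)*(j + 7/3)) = j + 5/3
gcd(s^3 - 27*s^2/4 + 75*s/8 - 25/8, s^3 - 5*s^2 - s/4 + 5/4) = s^2 - 11*s/2 + 5/2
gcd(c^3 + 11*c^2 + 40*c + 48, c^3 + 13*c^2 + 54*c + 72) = c^2 + 7*c + 12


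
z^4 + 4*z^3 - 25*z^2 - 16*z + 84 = (z - 3)*(z - 2)*(z + 2)*(z + 7)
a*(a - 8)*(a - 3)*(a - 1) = a^4 - 12*a^3 + 35*a^2 - 24*a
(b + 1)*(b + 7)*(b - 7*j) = b^3 - 7*b^2*j + 8*b^2 - 56*b*j + 7*b - 49*j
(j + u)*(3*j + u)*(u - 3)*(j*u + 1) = 3*j^3*u^2 - 9*j^3*u + 4*j^2*u^3 - 12*j^2*u^2 + 3*j^2*u - 9*j^2 + j*u^4 - 3*j*u^3 + 4*j*u^2 - 12*j*u + u^3 - 3*u^2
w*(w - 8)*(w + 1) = w^3 - 7*w^2 - 8*w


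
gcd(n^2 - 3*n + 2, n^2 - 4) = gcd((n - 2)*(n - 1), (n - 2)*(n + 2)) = n - 2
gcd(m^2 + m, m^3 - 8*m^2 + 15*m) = m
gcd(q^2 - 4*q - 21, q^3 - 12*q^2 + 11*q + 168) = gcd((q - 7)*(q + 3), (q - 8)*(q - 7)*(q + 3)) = q^2 - 4*q - 21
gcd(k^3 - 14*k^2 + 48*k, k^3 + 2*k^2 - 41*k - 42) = k - 6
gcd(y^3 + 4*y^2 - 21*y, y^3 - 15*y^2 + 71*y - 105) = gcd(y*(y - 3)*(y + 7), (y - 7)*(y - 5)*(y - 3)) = y - 3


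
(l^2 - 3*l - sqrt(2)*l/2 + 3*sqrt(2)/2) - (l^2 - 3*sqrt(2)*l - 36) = -3*l + 5*sqrt(2)*l/2 + 3*sqrt(2)/2 + 36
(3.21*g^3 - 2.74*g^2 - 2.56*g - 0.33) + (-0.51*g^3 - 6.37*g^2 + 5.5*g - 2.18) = 2.7*g^3 - 9.11*g^2 + 2.94*g - 2.51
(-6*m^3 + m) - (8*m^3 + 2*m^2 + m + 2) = -14*m^3 - 2*m^2 - 2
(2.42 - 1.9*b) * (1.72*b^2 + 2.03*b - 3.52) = -3.268*b^3 + 0.305400000000001*b^2 + 11.6006*b - 8.5184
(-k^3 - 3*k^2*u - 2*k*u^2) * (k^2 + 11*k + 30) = -k^5 - 3*k^4*u - 11*k^4 - 2*k^3*u^2 - 33*k^3*u - 30*k^3 - 22*k^2*u^2 - 90*k^2*u - 60*k*u^2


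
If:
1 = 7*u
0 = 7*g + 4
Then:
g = -4/7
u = 1/7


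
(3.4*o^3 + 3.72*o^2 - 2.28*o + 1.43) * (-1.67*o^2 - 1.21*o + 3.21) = -5.678*o^5 - 10.3264*o^4 + 10.2204*o^3 + 12.3119*o^2 - 9.0491*o + 4.5903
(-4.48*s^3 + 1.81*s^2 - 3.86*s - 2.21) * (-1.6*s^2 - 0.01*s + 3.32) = 7.168*s^5 - 2.8512*s^4 - 8.7157*s^3 + 9.5838*s^2 - 12.7931*s - 7.3372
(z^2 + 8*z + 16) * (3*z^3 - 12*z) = 3*z^5 + 24*z^4 + 36*z^3 - 96*z^2 - 192*z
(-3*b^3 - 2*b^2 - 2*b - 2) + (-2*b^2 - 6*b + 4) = -3*b^3 - 4*b^2 - 8*b + 2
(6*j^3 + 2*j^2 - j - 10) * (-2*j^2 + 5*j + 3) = -12*j^5 + 26*j^4 + 30*j^3 + 21*j^2 - 53*j - 30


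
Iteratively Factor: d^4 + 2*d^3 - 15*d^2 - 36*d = (d)*(d^3 + 2*d^2 - 15*d - 36) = d*(d + 3)*(d^2 - d - 12) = d*(d - 4)*(d + 3)*(d + 3)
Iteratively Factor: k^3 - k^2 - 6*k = (k - 3)*(k^2 + 2*k) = k*(k - 3)*(k + 2)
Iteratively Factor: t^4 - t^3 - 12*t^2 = (t + 3)*(t^3 - 4*t^2) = t*(t + 3)*(t^2 - 4*t) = t*(t - 4)*(t + 3)*(t)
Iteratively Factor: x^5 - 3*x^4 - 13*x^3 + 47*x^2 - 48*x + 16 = (x - 1)*(x^4 - 2*x^3 - 15*x^2 + 32*x - 16) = (x - 1)^2*(x^3 - x^2 - 16*x + 16) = (x - 1)^3*(x^2 - 16) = (x - 4)*(x - 1)^3*(x + 4)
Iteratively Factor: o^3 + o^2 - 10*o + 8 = (o - 2)*(o^2 + 3*o - 4) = (o - 2)*(o + 4)*(o - 1)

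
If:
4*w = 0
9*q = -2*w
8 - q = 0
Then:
No Solution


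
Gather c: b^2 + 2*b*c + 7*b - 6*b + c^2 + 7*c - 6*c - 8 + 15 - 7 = b^2 + b + c^2 + c*(2*b + 1)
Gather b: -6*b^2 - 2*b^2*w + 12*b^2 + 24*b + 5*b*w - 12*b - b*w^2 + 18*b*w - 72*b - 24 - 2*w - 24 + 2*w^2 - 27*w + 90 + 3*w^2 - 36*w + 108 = b^2*(6 - 2*w) + b*(-w^2 + 23*w - 60) + 5*w^2 - 65*w + 150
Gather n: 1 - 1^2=0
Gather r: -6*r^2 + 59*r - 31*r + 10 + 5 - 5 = -6*r^2 + 28*r + 10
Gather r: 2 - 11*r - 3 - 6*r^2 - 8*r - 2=-6*r^2 - 19*r - 3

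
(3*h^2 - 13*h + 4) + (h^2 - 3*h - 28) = 4*h^2 - 16*h - 24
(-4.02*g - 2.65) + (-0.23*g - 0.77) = -4.25*g - 3.42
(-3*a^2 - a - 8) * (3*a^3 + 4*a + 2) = -9*a^5 - 3*a^4 - 36*a^3 - 10*a^2 - 34*a - 16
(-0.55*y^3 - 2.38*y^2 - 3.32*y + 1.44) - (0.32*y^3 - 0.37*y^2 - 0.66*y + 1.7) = -0.87*y^3 - 2.01*y^2 - 2.66*y - 0.26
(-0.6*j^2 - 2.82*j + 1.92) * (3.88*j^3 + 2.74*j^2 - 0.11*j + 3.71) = -2.328*j^5 - 12.5856*j^4 - 0.211200000000001*j^3 + 3.345*j^2 - 10.6734*j + 7.1232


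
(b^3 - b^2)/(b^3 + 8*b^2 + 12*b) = b*(b - 1)/(b^2 + 8*b + 12)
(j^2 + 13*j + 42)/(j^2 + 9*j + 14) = (j + 6)/(j + 2)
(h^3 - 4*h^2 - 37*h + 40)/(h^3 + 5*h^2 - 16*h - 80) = (h^2 - 9*h + 8)/(h^2 - 16)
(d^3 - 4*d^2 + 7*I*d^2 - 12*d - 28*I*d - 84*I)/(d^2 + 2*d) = d - 6 + 7*I - 42*I/d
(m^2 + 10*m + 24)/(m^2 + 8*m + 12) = (m + 4)/(m + 2)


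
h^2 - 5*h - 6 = (h - 6)*(h + 1)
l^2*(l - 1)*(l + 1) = l^4 - l^2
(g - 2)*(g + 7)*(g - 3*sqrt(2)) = g^3 - 3*sqrt(2)*g^2 + 5*g^2 - 15*sqrt(2)*g - 14*g + 42*sqrt(2)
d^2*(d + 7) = d^3 + 7*d^2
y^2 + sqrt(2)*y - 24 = (y - 3*sqrt(2))*(y + 4*sqrt(2))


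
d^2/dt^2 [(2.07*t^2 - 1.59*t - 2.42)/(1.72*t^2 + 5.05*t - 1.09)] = (-45.367752*t^3 - 19.670952*t^2 - 144.006312*t - 145.091708)/(5.088448*t^6 + 44.81976*t^5 + 121.918932*t^4 + 71.981185*t^3 - 77.262579*t^2 + 17.999715*t - 1.295029)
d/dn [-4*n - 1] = -4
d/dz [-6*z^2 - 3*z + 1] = -12*z - 3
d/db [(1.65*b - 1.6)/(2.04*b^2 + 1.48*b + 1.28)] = (-3.366*b^2 + 6.528*b + 4.48)/(4.1616*b^4 + 6.0384*b^3 + 7.4128*b^2 + 3.7888*b + 1.6384)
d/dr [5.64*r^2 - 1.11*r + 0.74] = 11.28*r - 1.11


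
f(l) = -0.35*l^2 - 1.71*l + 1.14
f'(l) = -0.7*l - 1.71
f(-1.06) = 2.56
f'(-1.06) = -0.97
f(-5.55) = -0.15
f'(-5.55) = 2.18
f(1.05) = -1.04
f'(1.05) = -2.44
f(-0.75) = 2.23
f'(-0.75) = -1.18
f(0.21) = 0.77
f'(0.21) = -1.86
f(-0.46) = 1.85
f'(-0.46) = -1.39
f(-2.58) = 3.22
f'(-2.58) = 0.10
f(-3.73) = 2.65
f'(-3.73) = 0.90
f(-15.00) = -51.96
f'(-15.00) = 8.79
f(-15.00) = -51.96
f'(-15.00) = 8.79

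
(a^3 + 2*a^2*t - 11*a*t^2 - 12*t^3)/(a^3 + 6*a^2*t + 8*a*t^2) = (a^2 - 2*a*t - 3*t^2)/(a*(a + 2*t))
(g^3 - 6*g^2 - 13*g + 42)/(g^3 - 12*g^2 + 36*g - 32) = (g^2 - 4*g - 21)/(g^2 - 10*g + 16)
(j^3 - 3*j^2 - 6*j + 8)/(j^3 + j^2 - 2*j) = (j - 4)/j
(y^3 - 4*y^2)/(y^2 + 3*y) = y*(y - 4)/(y + 3)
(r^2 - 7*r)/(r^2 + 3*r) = (r - 7)/(r + 3)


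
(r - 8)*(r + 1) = r^2 - 7*r - 8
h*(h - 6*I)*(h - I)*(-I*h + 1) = -I*h^4 - 6*h^3 - I*h^2 - 6*h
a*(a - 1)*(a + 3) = a^3 + 2*a^2 - 3*a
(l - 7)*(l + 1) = l^2 - 6*l - 7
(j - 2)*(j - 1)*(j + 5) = j^3 + 2*j^2 - 13*j + 10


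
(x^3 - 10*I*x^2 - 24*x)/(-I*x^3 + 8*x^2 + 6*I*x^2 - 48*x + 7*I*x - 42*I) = x*(I*x^2 + 10*x - 24*I)/(x^3 + 2*x^2*(-3 + 4*I) - x*(7 + 48*I) + 42)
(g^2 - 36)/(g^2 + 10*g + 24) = (g - 6)/(g + 4)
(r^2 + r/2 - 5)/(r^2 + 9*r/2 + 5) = (r - 2)/(r + 2)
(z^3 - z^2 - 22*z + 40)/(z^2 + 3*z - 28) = (z^2 + 3*z - 10)/(z + 7)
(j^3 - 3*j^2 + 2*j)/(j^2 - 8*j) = (j^2 - 3*j + 2)/(j - 8)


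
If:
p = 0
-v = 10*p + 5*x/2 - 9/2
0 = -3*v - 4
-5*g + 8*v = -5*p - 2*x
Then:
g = -6/5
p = 0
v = -4/3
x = 7/3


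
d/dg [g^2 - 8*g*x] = 2*g - 8*x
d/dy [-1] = 0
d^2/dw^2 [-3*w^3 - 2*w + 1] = -18*w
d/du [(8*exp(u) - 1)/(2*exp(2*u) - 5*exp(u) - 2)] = (-16*exp(2*u) + 4*exp(u) - 21)*exp(u)/(4*exp(4*u) - 20*exp(3*u) + 17*exp(2*u) + 20*exp(u) + 4)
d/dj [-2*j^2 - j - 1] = -4*j - 1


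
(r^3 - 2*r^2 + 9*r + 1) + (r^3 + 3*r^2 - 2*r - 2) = 2*r^3 + r^2 + 7*r - 1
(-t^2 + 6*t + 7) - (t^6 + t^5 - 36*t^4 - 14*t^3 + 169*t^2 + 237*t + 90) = -t^6 - t^5 + 36*t^4 + 14*t^3 - 170*t^2 - 231*t - 83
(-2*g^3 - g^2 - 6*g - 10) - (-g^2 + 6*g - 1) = -2*g^3 - 12*g - 9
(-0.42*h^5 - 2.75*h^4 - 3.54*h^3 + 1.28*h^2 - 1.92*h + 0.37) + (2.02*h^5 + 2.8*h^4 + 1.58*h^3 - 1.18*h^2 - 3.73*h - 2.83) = 1.6*h^5 + 0.0499999999999998*h^4 - 1.96*h^3 + 0.1*h^2 - 5.65*h - 2.46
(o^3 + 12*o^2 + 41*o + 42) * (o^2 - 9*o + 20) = o^5 + 3*o^4 - 47*o^3 - 87*o^2 + 442*o + 840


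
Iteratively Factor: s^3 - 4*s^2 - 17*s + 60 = (s + 4)*(s^2 - 8*s + 15) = (s - 5)*(s + 4)*(s - 3)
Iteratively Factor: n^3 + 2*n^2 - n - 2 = (n + 2)*(n^2 - 1) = (n - 1)*(n + 2)*(n + 1)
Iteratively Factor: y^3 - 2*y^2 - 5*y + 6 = (y - 3)*(y^2 + y - 2) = (y - 3)*(y - 1)*(y + 2)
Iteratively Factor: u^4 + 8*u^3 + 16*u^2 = (u + 4)*(u^3 + 4*u^2) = u*(u + 4)*(u^2 + 4*u) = u*(u + 4)^2*(u)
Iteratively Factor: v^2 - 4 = (v - 2)*(v + 2)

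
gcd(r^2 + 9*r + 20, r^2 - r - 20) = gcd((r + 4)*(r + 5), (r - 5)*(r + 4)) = r + 4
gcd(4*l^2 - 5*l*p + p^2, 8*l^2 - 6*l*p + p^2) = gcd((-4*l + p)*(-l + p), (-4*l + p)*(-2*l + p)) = -4*l + p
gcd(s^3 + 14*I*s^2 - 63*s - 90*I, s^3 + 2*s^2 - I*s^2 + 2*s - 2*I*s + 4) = 1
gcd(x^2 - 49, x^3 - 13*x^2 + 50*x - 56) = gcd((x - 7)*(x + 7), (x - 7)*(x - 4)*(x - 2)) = x - 7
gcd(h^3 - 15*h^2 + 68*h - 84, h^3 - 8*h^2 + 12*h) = h^2 - 8*h + 12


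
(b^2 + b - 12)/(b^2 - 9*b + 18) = (b + 4)/(b - 6)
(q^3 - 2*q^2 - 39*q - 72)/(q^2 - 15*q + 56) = (q^2 + 6*q + 9)/(q - 7)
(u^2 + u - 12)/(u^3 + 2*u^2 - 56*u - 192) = (u - 3)/(u^2 - 2*u - 48)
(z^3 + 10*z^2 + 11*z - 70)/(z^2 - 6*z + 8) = (z^2 + 12*z + 35)/(z - 4)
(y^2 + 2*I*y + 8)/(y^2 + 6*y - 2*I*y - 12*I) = (y + 4*I)/(y + 6)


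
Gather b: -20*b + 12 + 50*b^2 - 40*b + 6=50*b^2 - 60*b + 18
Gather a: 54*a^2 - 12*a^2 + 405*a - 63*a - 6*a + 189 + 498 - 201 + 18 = 42*a^2 + 336*a + 504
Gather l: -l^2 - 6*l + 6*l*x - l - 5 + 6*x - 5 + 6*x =-l^2 + l*(6*x - 7) + 12*x - 10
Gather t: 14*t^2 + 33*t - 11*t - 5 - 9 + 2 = 14*t^2 + 22*t - 12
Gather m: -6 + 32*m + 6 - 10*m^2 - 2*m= -10*m^2 + 30*m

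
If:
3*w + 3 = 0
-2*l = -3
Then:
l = 3/2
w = -1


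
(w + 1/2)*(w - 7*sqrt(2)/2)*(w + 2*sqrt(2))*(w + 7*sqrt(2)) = w^4 + w^3/2 + 11*sqrt(2)*w^3/2 - 35*w^2 + 11*sqrt(2)*w^2/4 - 98*sqrt(2)*w - 35*w/2 - 49*sqrt(2)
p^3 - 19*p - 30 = (p - 5)*(p + 2)*(p + 3)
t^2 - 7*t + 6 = (t - 6)*(t - 1)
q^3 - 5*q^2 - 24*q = q*(q - 8)*(q + 3)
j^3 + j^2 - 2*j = j*(j - 1)*(j + 2)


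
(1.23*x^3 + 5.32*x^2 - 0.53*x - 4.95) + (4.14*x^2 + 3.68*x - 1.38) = 1.23*x^3 + 9.46*x^2 + 3.15*x - 6.33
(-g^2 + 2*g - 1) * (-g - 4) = g^3 + 2*g^2 - 7*g + 4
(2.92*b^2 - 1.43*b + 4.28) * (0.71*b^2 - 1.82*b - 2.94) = 2.0732*b^4 - 6.3297*b^3 - 2.9434*b^2 - 3.5854*b - 12.5832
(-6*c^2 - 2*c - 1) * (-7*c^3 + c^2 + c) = 42*c^5 + 8*c^4 - c^3 - 3*c^2 - c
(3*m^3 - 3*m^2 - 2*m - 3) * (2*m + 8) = 6*m^4 + 18*m^3 - 28*m^2 - 22*m - 24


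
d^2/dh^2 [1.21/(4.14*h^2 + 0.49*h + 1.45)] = (-41.477832*h^2 - 4.909212*h + 1.21*(8.28*h + 0.49)*(16.56*h + 0.98) - 14.52726)/(4.14*h^2 + 0.49*h + 1.45)^3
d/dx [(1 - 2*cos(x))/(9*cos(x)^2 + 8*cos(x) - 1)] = 6*(-3*cos(x)^2 + 3*cos(x) + 1)*sin(x)/((cos(x) + 1)^2*(9*cos(x) - 1)^2)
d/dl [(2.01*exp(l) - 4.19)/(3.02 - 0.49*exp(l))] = 4.0171*exp(l)/(0.49*exp(l) - 3.02)^2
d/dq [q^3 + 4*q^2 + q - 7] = 3*q^2 + 8*q + 1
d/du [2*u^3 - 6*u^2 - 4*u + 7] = 6*u^2 - 12*u - 4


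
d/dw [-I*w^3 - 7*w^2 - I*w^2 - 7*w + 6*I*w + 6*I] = -3*I*w^2 - 14*w - 2*I*w - 7 + 6*I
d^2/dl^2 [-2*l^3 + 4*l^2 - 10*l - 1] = 8 - 12*l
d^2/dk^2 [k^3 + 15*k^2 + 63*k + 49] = 6*k + 30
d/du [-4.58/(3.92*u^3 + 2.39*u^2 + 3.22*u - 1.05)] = (53.8608*u^2 + 21.8924*u + 14.7476)/(3.92*u^3 + 2.39*u^2 + 3.22*u - 1.05)^2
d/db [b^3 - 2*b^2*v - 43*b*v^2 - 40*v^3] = 3*b^2 - 4*b*v - 43*v^2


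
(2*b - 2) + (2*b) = 4*b - 2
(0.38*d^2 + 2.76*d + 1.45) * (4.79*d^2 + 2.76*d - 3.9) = 1.8202*d^4 + 14.2692*d^3 + 13.0811*d^2 - 6.762*d - 5.655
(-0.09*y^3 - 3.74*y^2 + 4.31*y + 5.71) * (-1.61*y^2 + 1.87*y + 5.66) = 0.1449*y^5 + 5.8531*y^4 - 14.4423*y^3 - 22.3018*y^2 + 35.0723*y + 32.3186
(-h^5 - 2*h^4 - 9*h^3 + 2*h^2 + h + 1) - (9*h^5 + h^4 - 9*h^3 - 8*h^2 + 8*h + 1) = -10*h^5 - 3*h^4 + 10*h^2 - 7*h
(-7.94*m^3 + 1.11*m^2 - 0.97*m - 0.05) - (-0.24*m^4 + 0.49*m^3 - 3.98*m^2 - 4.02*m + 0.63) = 0.24*m^4 - 8.43*m^3 + 5.09*m^2 + 3.05*m - 0.68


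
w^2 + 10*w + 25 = (w + 5)^2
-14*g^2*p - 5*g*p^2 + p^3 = p*(-7*g + p)*(2*g + p)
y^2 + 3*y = y*(y + 3)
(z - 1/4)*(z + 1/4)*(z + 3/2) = z^3 + 3*z^2/2 - z/16 - 3/32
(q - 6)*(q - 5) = q^2 - 11*q + 30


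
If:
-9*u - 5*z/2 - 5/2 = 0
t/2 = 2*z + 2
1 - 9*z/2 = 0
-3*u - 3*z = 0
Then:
No Solution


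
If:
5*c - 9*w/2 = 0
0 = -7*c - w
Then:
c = 0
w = 0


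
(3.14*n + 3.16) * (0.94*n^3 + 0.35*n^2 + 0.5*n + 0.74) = 2.9516*n^4 + 4.0694*n^3 + 2.676*n^2 + 3.9036*n + 2.3384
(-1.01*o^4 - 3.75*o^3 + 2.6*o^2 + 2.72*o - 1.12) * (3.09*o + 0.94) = -3.1209*o^5 - 12.5369*o^4 + 4.509*o^3 + 10.8488*o^2 - 0.904*o - 1.0528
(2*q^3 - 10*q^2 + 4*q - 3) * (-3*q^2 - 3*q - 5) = -6*q^5 + 24*q^4 + 8*q^3 + 47*q^2 - 11*q + 15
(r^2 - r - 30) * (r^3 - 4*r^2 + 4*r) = r^5 - 5*r^4 - 22*r^3 + 116*r^2 - 120*r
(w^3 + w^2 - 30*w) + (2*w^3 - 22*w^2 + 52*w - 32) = 3*w^3 - 21*w^2 + 22*w - 32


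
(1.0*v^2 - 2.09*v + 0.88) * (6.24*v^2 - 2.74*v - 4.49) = 6.24*v^4 - 15.7816*v^3 + 6.7278*v^2 + 6.9729*v - 3.9512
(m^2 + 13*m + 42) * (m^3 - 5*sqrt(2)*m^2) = m^5 - 5*sqrt(2)*m^4 + 13*m^4 - 65*sqrt(2)*m^3 + 42*m^3 - 210*sqrt(2)*m^2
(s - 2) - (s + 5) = -7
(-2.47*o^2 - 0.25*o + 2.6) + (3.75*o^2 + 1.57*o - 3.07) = 1.28*o^2 + 1.32*o - 0.47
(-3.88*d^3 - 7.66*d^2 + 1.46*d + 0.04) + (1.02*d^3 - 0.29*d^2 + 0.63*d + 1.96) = -2.86*d^3 - 7.95*d^2 + 2.09*d + 2.0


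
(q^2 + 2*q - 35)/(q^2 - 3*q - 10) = (q + 7)/(q + 2)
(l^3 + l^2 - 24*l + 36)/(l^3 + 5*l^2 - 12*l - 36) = (l - 2)/(l + 2)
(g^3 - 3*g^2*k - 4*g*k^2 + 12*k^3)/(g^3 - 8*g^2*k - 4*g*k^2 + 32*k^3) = (g - 3*k)/(g - 8*k)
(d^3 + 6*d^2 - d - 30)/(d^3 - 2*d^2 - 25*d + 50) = (d + 3)/(d - 5)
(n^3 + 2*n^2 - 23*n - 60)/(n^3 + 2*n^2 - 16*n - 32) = (n^2 - 2*n - 15)/(n^2 - 2*n - 8)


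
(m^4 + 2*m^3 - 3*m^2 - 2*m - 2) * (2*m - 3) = 2*m^5 + m^4 - 12*m^3 + 5*m^2 + 2*m + 6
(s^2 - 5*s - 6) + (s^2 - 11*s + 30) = 2*s^2 - 16*s + 24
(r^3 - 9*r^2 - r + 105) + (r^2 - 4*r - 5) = r^3 - 8*r^2 - 5*r + 100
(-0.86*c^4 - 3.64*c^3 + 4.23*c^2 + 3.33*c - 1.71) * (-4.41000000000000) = 3.7926*c^4 + 16.0524*c^3 - 18.6543*c^2 - 14.6853*c + 7.5411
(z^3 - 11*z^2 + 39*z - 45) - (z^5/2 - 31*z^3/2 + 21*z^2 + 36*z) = -z^5/2 + 33*z^3/2 - 32*z^2 + 3*z - 45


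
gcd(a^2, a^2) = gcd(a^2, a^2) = a^2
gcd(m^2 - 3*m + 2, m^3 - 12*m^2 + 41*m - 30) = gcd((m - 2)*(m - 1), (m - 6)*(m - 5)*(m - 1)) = m - 1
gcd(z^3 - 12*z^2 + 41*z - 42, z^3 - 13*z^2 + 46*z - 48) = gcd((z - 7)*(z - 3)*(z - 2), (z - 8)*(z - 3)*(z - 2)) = z^2 - 5*z + 6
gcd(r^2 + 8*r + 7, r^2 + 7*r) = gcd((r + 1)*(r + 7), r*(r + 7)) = r + 7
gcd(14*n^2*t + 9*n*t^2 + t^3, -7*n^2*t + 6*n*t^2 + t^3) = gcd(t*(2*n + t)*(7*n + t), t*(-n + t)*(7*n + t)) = 7*n*t + t^2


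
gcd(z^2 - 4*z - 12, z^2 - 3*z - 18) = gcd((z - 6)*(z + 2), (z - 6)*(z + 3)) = z - 6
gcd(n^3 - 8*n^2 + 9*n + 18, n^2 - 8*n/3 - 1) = n - 3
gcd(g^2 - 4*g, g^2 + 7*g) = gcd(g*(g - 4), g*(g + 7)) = g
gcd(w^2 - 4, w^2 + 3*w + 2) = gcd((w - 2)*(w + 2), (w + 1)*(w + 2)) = w + 2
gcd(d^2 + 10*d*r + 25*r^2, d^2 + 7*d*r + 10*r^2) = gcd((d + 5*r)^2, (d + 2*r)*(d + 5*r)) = d + 5*r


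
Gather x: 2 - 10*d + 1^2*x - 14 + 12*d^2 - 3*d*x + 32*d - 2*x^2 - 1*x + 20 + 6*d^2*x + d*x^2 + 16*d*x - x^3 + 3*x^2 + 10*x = 12*d^2 + 22*d - x^3 + x^2*(d + 1) + x*(6*d^2 + 13*d + 10) + 8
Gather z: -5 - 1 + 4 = -2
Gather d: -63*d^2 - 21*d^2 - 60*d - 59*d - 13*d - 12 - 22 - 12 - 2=-84*d^2 - 132*d - 48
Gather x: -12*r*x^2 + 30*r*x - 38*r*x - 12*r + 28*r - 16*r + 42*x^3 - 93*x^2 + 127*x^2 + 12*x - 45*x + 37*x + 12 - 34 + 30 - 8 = 42*x^3 + x^2*(34 - 12*r) + x*(4 - 8*r)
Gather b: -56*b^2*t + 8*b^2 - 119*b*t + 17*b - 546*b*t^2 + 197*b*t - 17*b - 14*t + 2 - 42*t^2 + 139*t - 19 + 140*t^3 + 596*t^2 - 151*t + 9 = b^2*(8 - 56*t) + b*(-546*t^2 + 78*t) + 140*t^3 + 554*t^2 - 26*t - 8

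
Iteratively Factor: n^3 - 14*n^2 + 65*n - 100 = (n - 4)*(n^2 - 10*n + 25) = (n - 5)*(n - 4)*(n - 5)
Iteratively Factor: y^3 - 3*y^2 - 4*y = (y)*(y^2 - 3*y - 4) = y*(y + 1)*(y - 4)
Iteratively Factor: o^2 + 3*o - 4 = (o + 4)*(o - 1)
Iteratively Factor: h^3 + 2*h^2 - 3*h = (h)*(h^2 + 2*h - 3) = h*(h + 3)*(h - 1)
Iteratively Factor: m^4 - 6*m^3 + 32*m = (m - 4)*(m^3 - 2*m^2 - 8*m) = (m - 4)*(m + 2)*(m^2 - 4*m) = (m - 4)^2*(m + 2)*(m)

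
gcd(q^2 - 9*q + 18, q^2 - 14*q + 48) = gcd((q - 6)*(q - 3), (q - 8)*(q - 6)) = q - 6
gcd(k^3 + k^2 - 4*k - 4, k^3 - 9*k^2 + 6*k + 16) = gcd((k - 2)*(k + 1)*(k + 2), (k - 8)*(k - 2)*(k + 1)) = k^2 - k - 2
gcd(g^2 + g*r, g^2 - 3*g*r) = g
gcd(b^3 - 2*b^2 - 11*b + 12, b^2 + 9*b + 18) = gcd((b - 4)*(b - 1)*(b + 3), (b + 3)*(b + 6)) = b + 3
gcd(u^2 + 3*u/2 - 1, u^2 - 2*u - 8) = u + 2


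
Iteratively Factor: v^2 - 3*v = (v - 3)*(v)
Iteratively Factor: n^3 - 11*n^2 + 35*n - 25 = (n - 5)*(n^2 - 6*n + 5) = (n - 5)^2*(n - 1)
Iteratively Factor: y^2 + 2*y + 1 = (y + 1)*(y + 1)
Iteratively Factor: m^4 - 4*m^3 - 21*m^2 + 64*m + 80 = (m + 4)*(m^3 - 8*m^2 + 11*m + 20) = (m - 4)*(m + 4)*(m^2 - 4*m - 5) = (m - 5)*(m - 4)*(m + 4)*(m + 1)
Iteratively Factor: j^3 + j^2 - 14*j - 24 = (j - 4)*(j^2 + 5*j + 6) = (j - 4)*(j + 3)*(j + 2)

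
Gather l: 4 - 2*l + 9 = 13 - 2*l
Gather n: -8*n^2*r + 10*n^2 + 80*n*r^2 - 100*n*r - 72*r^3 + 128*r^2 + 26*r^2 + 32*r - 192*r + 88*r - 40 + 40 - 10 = n^2*(10 - 8*r) + n*(80*r^2 - 100*r) - 72*r^3 + 154*r^2 - 72*r - 10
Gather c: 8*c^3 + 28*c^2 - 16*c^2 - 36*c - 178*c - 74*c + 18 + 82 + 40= 8*c^3 + 12*c^2 - 288*c + 140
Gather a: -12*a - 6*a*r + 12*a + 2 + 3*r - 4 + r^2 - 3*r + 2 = -6*a*r + r^2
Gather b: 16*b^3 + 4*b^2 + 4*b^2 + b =16*b^3 + 8*b^2 + b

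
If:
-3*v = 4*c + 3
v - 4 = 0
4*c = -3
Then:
No Solution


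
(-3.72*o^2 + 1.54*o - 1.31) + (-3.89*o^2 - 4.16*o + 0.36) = -7.61*o^2 - 2.62*o - 0.95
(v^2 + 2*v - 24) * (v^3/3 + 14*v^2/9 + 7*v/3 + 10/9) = v^5/3 + 20*v^4/9 - 23*v^3/9 - 284*v^2/9 - 484*v/9 - 80/3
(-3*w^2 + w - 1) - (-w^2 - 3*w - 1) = -2*w^2 + 4*w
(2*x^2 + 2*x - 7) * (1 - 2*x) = -4*x^3 - 2*x^2 + 16*x - 7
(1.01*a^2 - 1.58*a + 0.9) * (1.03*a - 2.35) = 1.0403*a^3 - 4.0009*a^2 + 4.64*a - 2.115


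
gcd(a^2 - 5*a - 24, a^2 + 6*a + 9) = a + 3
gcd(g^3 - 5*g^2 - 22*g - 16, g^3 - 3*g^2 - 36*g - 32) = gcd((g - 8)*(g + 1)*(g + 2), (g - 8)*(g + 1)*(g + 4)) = g^2 - 7*g - 8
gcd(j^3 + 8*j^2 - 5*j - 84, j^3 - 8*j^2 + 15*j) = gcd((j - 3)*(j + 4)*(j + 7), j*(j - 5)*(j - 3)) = j - 3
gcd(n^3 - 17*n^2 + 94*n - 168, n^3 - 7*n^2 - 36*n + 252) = n^2 - 13*n + 42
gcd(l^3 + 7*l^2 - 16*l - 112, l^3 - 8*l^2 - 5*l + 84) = l - 4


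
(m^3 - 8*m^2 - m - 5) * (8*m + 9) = 8*m^4 - 55*m^3 - 80*m^2 - 49*m - 45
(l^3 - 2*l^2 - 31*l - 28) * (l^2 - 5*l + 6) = l^5 - 7*l^4 - 15*l^3 + 115*l^2 - 46*l - 168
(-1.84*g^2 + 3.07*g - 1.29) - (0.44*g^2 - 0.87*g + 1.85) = -2.28*g^2 + 3.94*g - 3.14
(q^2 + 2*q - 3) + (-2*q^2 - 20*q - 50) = -q^2 - 18*q - 53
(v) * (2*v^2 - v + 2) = 2*v^3 - v^2 + 2*v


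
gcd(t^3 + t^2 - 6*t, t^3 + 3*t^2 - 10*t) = t^2 - 2*t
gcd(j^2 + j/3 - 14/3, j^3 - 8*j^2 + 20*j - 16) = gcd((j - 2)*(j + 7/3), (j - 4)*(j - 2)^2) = j - 2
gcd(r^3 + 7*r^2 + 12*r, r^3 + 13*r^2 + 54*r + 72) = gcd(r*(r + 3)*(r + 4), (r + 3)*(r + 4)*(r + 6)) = r^2 + 7*r + 12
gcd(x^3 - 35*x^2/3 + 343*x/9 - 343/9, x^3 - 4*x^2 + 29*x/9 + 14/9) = x - 7/3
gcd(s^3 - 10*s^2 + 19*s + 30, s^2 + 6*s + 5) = s + 1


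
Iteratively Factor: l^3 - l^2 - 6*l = (l + 2)*(l^2 - 3*l) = l*(l + 2)*(l - 3)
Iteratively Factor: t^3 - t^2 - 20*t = (t)*(t^2 - t - 20) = t*(t + 4)*(t - 5)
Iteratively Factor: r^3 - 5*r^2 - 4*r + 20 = (r - 2)*(r^2 - 3*r - 10) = (r - 5)*(r - 2)*(r + 2)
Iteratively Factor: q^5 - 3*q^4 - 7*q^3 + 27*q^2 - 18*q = (q + 3)*(q^4 - 6*q^3 + 11*q^2 - 6*q) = q*(q + 3)*(q^3 - 6*q^2 + 11*q - 6) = q*(q - 1)*(q + 3)*(q^2 - 5*q + 6) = q*(q - 2)*(q - 1)*(q + 3)*(q - 3)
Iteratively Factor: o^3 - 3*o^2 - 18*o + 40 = (o + 4)*(o^2 - 7*o + 10) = (o - 2)*(o + 4)*(o - 5)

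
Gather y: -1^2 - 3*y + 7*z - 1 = -3*y + 7*z - 2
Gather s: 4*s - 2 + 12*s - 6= 16*s - 8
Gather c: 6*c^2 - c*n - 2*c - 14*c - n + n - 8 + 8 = 6*c^2 + c*(-n - 16)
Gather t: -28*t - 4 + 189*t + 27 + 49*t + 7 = 210*t + 30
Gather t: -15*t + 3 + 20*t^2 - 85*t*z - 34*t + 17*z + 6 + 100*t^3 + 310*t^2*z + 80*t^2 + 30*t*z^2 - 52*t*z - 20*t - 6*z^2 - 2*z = 100*t^3 + t^2*(310*z + 100) + t*(30*z^2 - 137*z - 69) - 6*z^2 + 15*z + 9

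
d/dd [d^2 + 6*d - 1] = 2*d + 6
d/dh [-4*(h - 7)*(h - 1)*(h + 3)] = -12*h^2 + 40*h + 68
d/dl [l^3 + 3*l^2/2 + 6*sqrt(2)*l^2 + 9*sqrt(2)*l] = 3*l^2 + 3*l + 12*sqrt(2)*l + 9*sqrt(2)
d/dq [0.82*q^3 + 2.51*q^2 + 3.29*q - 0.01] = 2.46*q^2 + 5.02*q + 3.29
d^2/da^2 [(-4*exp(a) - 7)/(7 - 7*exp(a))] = 11*(exp(a) + 1)*exp(a)/(7*(exp(3*a) - 3*exp(2*a) + 3*exp(a) - 1))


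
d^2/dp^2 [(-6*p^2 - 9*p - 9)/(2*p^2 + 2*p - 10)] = 3*(-p^3 - 39*p^2 - 54*p - 83)/(p^6 + 3*p^5 - 12*p^4 - 29*p^3 + 60*p^2 + 75*p - 125)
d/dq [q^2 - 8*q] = 2*q - 8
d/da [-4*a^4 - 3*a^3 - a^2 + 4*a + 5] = -16*a^3 - 9*a^2 - 2*a + 4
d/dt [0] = 0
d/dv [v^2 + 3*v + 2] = 2*v + 3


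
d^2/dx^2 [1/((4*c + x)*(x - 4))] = 2*((4*c + x)^2 + (4*c + x)*(x - 4) + (x - 4)^2)/((4*c + x)^3*(x - 4)^3)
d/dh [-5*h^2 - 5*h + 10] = -10*h - 5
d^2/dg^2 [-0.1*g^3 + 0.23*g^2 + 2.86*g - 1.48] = 0.46 - 0.6*g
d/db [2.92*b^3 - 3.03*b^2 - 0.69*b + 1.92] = 8.76*b^2 - 6.06*b - 0.69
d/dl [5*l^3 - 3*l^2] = 3*l*(5*l - 2)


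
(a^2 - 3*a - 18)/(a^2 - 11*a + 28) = (a^2 - 3*a - 18)/(a^2 - 11*a + 28)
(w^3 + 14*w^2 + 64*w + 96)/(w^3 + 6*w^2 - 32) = (w + 6)/(w - 2)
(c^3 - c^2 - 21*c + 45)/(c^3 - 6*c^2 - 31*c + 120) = (c - 3)/(c - 8)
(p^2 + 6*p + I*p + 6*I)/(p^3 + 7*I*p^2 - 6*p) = (p + 6)/(p*(p + 6*I))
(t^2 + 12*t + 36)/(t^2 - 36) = (t + 6)/(t - 6)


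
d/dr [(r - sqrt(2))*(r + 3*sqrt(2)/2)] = 2*r + sqrt(2)/2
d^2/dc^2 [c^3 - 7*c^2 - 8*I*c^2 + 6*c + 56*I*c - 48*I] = 6*c - 14 - 16*I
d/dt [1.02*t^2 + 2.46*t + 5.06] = 2.04*t + 2.46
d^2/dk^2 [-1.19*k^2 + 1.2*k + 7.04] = -2.38000000000000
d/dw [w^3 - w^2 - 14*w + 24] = 3*w^2 - 2*w - 14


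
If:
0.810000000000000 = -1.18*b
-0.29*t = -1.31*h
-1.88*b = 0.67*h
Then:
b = -0.69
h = 1.93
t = 8.70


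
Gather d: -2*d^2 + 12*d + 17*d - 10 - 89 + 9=-2*d^2 + 29*d - 90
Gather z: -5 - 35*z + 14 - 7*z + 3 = 12 - 42*z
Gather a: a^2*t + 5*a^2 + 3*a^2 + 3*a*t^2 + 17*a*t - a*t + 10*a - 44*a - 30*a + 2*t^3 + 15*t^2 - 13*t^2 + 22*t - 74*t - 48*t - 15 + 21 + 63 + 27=a^2*(t + 8) + a*(3*t^2 + 16*t - 64) + 2*t^3 + 2*t^2 - 100*t + 96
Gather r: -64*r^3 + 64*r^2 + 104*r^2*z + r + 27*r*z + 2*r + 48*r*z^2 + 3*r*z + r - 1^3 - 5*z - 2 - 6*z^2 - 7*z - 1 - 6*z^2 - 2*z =-64*r^3 + r^2*(104*z + 64) + r*(48*z^2 + 30*z + 4) - 12*z^2 - 14*z - 4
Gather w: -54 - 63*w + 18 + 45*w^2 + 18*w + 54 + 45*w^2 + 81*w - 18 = 90*w^2 + 36*w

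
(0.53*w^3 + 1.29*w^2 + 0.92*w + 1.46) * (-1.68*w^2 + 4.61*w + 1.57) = -0.8904*w^5 + 0.2761*w^4 + 5.2334*w^3 + 3.8137*w^2 + 8.175*w + 2.2922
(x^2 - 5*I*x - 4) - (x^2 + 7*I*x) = -12*I*x - 4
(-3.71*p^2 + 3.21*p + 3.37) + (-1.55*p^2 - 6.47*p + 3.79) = -5.26*p^2 - 3.26*p + 7.16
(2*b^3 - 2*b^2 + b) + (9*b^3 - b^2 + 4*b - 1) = 11*b^3 - 3*b^2 + 5*b - 1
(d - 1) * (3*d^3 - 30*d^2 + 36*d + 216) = 3*d^4 - 33*d^3 + 66*d^2 + 180*d - 216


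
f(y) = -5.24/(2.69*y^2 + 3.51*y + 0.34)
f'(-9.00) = -0.01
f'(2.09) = 0.20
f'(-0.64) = 0.54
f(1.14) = -0.67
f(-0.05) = -30.60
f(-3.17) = -0.32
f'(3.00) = 0.08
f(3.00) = -0.15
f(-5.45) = -0.09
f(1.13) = -0.68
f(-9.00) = -0.03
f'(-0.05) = 579.26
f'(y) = -5.24*(-5.38*y - 3.51)/(2.69*y^2 + 3.51*y + 0.34)^2 = (28.1912*y + 18.3924)/(2.69*y^2 + 3.51*y + 0.34)^2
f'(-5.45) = -0.04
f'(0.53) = 3.82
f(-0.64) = 6.51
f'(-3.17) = -0.27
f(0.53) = -1.77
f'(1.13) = 0.84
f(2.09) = -0.27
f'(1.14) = 0.82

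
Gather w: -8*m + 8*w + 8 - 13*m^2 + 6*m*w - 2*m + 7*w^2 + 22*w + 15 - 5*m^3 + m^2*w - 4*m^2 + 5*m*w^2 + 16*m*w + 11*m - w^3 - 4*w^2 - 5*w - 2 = -5*m^3 - 17*m^2 + m - w^3 + w^2*(5*m + 3) + w*(m^2 + 22*m + 25) + 21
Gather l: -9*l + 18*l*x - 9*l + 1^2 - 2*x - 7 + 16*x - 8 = l*(18*x - 18) + 14*x - 14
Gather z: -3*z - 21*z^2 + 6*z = -21*z^2 + 3*z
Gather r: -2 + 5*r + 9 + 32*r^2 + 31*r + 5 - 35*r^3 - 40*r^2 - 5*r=-35*r^3 - 8*r^2 + 31*r + 12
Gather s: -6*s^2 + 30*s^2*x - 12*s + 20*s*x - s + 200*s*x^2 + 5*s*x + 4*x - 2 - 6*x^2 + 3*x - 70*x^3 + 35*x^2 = s^2*(30*x - 6) + s*(200*x^2 + 25*x - 13) - 70*x^3 + 29*x^2 + 7*x - 2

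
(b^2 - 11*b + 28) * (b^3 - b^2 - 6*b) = b^5 - 12*b^4 + 33*b^3 + 38*b^2 - 168*b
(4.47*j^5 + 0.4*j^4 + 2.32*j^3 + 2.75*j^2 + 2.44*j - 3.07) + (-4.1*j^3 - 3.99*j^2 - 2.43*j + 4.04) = 4.47*j^5 + 0.4*j^4 - 1.78*j^3 - 1.24*j^2 + 0.00999999999999979*j + 0.97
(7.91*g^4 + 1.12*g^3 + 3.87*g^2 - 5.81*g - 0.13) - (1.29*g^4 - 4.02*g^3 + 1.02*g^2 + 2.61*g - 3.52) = 6.62*g^4 + 5.14*g^3 + 2.85*g^2 - 8.42*g + 3.39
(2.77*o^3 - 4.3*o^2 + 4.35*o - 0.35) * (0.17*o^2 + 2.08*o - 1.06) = 0.4709*o^5 + 5.0306*o^4 - 11.1407*o^3 + 13.5465*o^2 - 5.339*o + 0.371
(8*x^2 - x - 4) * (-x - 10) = -8*x^3 - 79*x^2 + 14*x + 40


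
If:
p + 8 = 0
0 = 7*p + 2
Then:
No Solution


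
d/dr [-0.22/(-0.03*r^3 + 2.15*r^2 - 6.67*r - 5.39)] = (-0.0198*r^2 + 0.946*r - 1.4674)/(0.03*r^3 - 2.15*r^2 + 6.67*r + 5.39)^2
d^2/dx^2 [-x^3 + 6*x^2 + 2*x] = 12 - 6*x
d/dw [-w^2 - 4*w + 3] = -2*w - 4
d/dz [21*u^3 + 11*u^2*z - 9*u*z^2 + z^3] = 11*u^2 - 18*u*z + 3*z^2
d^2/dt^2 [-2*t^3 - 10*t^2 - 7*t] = -12*t - 20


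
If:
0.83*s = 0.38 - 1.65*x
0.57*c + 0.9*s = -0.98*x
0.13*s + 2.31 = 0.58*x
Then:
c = 3.29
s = -5.16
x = 2.83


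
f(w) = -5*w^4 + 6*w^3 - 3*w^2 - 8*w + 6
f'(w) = -20*w^3 + 18*w^2 - 6*w - 8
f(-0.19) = 7.36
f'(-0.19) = -6.07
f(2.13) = -69.59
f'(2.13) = -132.39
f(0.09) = 5.26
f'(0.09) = -8.41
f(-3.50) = -1010.31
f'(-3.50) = 1091.00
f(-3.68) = -1221.19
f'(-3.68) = 1254.56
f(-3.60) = -1123.82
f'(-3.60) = 1180.00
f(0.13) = 4.92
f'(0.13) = -8.52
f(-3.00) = -564.00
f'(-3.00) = 712.00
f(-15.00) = -273924.00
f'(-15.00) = 71632.00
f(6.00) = -5334.00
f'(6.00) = -3716.00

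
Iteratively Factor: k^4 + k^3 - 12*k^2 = (k)*(k^3 + k^2 - 12*k) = k*(k + 4)*(k^2 - 3*k) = k^2*(k + 4)*(k - 3)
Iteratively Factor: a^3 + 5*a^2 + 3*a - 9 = (a + 3)*(a^2 + 2*a - 3) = (a - 1)*(a + 3)*(a + 3)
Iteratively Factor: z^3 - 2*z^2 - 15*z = (z)*(z^2 - 2*z - 15) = z*(z + 3)*(z - 5)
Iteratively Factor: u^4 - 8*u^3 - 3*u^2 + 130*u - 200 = (u - 5)*(u^3 - 3*u^2 - 18*u + 40) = (u - 5)^2*(u^2 + 2*u - 8) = (u - 5)^2*(u + 4)*(u - 2)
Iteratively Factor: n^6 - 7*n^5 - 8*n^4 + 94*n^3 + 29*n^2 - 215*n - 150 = (n - 5)*(n^5 - 2*n^4 - 18*n^3 + 4*n^2 + 49*n + 30) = (n - 5)*(n + 3)*(n^4 - 5*n^3 - 3*n^2 + 13*n + 10) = (n - 5)*(n + 1)*(n + 3)*(n^3 - 6*n^2 + 3*n + 10) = (n - 5)*(n + 1)^2*(n + 3)*(n^2 - 7*n + 10) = (n - 5)*(n - 2)*(n + 1)^2*(n + 3)*(n - 5)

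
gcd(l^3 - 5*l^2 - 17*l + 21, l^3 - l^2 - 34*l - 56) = l - 7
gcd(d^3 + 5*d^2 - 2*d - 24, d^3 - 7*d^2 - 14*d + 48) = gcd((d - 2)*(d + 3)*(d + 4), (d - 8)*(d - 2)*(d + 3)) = d^2 + d - 6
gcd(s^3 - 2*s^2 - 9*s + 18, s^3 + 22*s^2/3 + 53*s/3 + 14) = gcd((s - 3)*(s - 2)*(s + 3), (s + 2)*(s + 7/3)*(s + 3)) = s + 3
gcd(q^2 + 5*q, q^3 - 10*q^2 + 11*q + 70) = 1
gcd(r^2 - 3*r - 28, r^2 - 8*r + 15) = 1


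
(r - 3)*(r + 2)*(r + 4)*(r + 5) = r^4 + 8*r^3 + 5*r^2 - 74*r - 120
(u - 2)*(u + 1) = u^2 - u - 2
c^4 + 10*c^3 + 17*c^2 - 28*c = c*(c - 1)*(c + 4)*(c + 7)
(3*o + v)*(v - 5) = 3*o*v - 15*o + v^2 - 5*v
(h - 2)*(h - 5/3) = h^2 - 11*h/3 + 10/3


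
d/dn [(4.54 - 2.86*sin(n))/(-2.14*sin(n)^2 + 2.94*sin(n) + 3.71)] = (-6.1204*sin(n)^2 + 19.4312*sin(n) - 23.9582)*cos(n)/(4.5796*sin(n)^4 - 12.5832*sin(n)^3 - 7.2352*sin(n)^2 + 21.8148*sin(n) + 13.7641)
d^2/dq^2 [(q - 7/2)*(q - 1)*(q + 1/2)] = 6*q - 8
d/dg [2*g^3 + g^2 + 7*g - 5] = 6*g^2 + 2*g + 7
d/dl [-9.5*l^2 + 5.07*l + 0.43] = 5.07 - 19.0*l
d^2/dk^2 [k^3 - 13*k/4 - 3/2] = 6*k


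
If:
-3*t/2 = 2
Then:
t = -4/3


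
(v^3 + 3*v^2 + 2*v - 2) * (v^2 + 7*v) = v^5 + 10*v^4 + 23*v^3 + 12*v^2 - 14*v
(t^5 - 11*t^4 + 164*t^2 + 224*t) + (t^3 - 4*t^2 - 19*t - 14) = t^5 - 11*t^4 + t^3 + 160*t^2 + 205*t - 14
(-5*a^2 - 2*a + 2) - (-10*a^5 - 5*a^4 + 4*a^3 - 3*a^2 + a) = 10*a^5 + 5*a^4 - 4*a^3 - 2*a^2 - 3*a + 2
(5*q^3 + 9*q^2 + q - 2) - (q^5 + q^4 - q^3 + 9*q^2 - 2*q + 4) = -q^5 - q^4 + 6*q^3 + 3*q - 6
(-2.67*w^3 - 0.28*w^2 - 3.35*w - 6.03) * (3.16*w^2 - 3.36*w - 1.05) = -8.4372*w^5 + 8.0864*w^4 - 6.8417*w^3 - 7.5048*w^2 + 23.7783*w + 6.3315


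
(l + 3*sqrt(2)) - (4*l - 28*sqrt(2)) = -3*l + 31*sqrt(2)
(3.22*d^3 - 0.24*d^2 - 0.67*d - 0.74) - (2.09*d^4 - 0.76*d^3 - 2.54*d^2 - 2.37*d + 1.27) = -2.09*d^4 + 3.98*d^3 + 2.3*d^2 + 1.7*d - 2.01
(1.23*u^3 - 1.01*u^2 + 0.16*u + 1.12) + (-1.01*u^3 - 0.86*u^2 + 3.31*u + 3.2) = 0.22*u^3 - 1.87*u^2 + 3.47*u + 4.32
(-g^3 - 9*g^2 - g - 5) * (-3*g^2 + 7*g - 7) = 3*g^5 + 20*g^4 - 53*g^3 + 71*g^2 - 28*g + 35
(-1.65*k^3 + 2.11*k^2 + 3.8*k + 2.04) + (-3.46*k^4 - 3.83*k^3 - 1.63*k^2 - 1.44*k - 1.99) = -3.46*k^4 - 5.48*k^3 + 0.48*k^2 + 2.36*k + 0.05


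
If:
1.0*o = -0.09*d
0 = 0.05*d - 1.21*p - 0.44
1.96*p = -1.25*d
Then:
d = 0.54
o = -0.05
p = -0.34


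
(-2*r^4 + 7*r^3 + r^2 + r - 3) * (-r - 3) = 2*r^5 - r^4 - 22*r^3 - 4*r^2 + 9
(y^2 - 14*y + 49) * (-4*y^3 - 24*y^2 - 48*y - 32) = -4*y^5 + 32*y^4 + 92*y^3 - 536*y^2 - 1904*y - 1568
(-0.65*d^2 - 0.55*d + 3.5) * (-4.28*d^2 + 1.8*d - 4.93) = 2.782*d^4 + 1.184*d^3 - 12.7655*d^2 + 9.0115*d - 17.255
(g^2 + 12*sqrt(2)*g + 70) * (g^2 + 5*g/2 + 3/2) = g^4 + 5*g^3/2 + 12*sqrt(2)*g^3 + 30*sqrt(2)*g^2 + 143*g^2/2 + 18*sqrt(2)*g + 175*g + 105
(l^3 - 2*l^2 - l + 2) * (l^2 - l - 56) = l^5 - 3*l^4 - 55*l^3 + 115*l^2 + 54*l - 112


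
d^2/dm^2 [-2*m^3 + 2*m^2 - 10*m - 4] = 4 - 12*m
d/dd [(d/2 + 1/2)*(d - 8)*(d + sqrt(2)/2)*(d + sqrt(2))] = 2*d^3 - 21*d^2/2 + 9*sqrt(2)*d^2/4 - 21*sqrt(2)*d/2 - 7*d - 6*sqrt(2) - 7/2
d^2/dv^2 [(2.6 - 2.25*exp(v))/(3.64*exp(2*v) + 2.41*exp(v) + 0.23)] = (-29.8116*exp(4*v) + 157.53374*exp(3*v) + 79.72692*exp(2*v) + 7.641355*exp(v) - 1.560205)*exp(v)/(48.228544*exp(6*v) + 95.794608*exp(5*v) + 72.566676*exp(4*v) + 26.103433*exp(3*v) + 4.585257*exp(2*v) + 0.382467*exp(v) + 0.012167)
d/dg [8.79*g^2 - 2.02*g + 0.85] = 17.58*g - 2.02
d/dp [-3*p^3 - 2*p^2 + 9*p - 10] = -9*p^2 - 4*p + 9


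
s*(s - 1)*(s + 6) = s^3 + 5*s^2 - 6*s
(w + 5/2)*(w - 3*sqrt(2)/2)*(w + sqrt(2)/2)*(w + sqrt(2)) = w^4 + 5*w^3/2 - 7*w^2/2 - 35*w/4 - 3*sqrt(2)*w/2 - 15*sqrt(2)/4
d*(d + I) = d^2 + I*d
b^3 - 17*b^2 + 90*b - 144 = (b - 8)*(b - 6)*(b - 3)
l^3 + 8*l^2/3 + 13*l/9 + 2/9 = (l + 1/3)^2*(l + 2)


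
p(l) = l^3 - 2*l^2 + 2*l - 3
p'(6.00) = 86.00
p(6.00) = 153.00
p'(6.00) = 86.00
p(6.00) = 153.00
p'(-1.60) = 16.08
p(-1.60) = -15.42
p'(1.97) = 5.76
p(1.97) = 0.82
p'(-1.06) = 9.61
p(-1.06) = -8.56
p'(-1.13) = 10.35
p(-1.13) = -9.26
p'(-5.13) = 101.47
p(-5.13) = -200.90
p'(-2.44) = 29.62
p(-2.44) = -34.31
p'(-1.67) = 17.05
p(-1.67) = -16.58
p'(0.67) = 0.67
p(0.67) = -2.26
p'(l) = 3*l^2 - 4*l + 2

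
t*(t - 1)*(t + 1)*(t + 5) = t^4 + 5*t^3 - t^2 - 5*t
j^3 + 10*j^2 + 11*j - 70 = (j - 2)*(j + 5)*(j + 7)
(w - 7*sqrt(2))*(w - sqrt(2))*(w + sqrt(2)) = w^3 - 7*sqrt(2)*w^2 - 2*w + 14*sqrt(2)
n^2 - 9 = (n - 3)*(n + 3)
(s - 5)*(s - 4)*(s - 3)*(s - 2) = s^4 - 14*s^3 + 71*s^2 - 154*s + 120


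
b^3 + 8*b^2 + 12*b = b*(b + 2)*(b + 6)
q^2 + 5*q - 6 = (q - 1)*(q + 6)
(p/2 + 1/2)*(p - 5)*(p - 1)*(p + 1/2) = p^4/2 - 9*p^3/4 - 7*p^2/4 + 9*p/4 + 5/4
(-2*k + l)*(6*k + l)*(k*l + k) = -12*k^3*l - 12*k^3 + 4*k^2*l^2 + 4*k^2*l + k*l^3 + k*l^2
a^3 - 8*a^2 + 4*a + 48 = (a - 6)*(a - 4)*(a + 2)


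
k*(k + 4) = k^2 + 4*k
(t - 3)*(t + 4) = t^2 + t - 12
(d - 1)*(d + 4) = d^2 + 3*d - 4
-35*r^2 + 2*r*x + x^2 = (-5*r + x)*(7*r + x)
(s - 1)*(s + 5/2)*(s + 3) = s^3 + 9*s^2/2 + 2*s - 15/2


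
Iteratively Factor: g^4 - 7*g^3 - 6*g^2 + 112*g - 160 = (g - 2)*(g^3 - 5*g^2 - 16*g + 80) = (g - 5)*(g - 2)*(g^2 - 16) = (g - 5)*(g - 4)*(g - 2)*(g + 4)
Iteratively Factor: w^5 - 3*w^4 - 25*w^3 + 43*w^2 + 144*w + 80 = (w - 5)*(w^4 + 2*w^3 - 15*w^2 - 32*w - 16) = (w - 5)*(w + 1)*(w^3 + w^2 - 16*w - 16) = (w - 5)*(w - 4)*(w + 1)*(w^2 + 5*w + 4) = (w - 5)*(w - 4)*(w + 1)^2*(w + 4)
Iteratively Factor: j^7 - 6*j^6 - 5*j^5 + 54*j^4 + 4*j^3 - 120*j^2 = (j + 2)*(j^6 - 8*j^5 + 11*j^4 + 32*j^3 - 60*j^2) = (j - 5)*(j + 2)*(j^5 - 3*j^4 - 4*j^3 + 12*j^2) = j*(j - 5)*(j + 2)*(j^4 - 3*j^3 - 4*j^2 + 12*j) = j*(j - 5)*(j - 2)*(j + 2)*(j^3 - j^2 - 6*j) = j^2*(j - 5)*(j - 2)*(j + 2)*(j^2 - j - 6) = j^2*(j - 5)*(j - 3)*(j - 2)*(j + 2)*(j + 2)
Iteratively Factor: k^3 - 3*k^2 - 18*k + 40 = (k - 5)*(k^2 + 2*k - 8) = (k - 5)*(k - 2)*(k + 4)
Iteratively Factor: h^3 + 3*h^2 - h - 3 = (h - 1)*(h^2 + 4*h + 3) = (h - 1)*(h + 3)*(h + 1)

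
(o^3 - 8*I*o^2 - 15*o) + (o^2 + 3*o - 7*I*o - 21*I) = o^3 + o^2 - 8*I*o^2 - 12*o - 7*I*o - 21*I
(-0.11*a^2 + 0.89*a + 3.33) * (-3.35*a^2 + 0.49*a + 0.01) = 0.3685*a^4 - 3.0354*a^3 - 10.7205*a^2 + 1.6406*a + 0.0333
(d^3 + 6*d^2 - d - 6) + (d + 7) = d^3 + 6*d^2 + 1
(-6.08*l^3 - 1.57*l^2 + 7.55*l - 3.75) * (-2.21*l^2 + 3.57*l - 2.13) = 13.4368*l^5 - 18.2359*l^4 - 9.34*l^3 + 38.5851*l^2 - 29.469*l + 7.9875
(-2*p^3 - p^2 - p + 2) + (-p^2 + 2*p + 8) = -2*p^3 - 2*p^2 + p + 10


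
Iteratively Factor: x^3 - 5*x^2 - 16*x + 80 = (x + 4)*(x^2 - 9*x + 20) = (x - 5)*(x + 4)*(x - 4)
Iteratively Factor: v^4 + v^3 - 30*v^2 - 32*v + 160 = (v + 4)*(v^3 - 3*v^2 - 18*v + 40) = (v - 2)*(v + 4)*(v^2 - v - 20) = (v - 2)*(v + 4)^2*(v - 5)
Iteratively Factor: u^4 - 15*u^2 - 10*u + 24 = (u + 3)*(u^3 - 3*u^2 - 6*u + 8) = (u - 4)*(u + 3)*(u^2 + u - 2) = (u - 4)*(u - 1)*(u + 3)*(u + 2)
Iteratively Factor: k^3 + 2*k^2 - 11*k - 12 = (k - 3)*(k^2 + 5*k + 4) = (k - 3)*(k + 1)*(k + 4)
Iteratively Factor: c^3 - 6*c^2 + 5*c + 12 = (c - 3)*(c^2 - 3*c - 4) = (c - 3)*(c + 1)*(c - 4)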